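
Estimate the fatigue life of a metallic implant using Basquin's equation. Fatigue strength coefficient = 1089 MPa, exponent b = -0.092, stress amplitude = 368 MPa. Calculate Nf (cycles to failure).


sigma_a = sigma_f' * (2Nf)^b
2Nf = (sigma_a/sigma_f')^(1/b)
2Nf = (368/1089)^(1/-0.092)
2Nf = 132288.59
Nf = 6.614e+04


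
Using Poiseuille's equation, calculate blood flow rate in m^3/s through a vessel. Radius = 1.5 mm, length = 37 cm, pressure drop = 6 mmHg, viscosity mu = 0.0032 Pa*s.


Q = pi*r^4*dP / (8*mu*L)
r = 0.0015 m, L = 0.37 m
dP = 6 mmHg = 799.932 Pa
Q = 1.3432e-06 m^3/s


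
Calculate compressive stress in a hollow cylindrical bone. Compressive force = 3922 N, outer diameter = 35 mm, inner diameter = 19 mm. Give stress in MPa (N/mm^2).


A = pi*(r_o^2 - r_i^2)
r_o = 17.5 mm, r_i = 9.5 mm
A = 678.584 mm^2
sigma = F/A = 3922 / 678.584
sigma = 5.78 MPa


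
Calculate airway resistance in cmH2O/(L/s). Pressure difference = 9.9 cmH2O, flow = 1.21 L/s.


R = dP / flow
R = 9.9 / 1.21
R = 8.182 cmH2O/(L/s)


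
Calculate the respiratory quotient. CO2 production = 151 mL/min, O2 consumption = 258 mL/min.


RQ = VCO2 / VO2
RQ = 151 / 258
RQ = 0.5853


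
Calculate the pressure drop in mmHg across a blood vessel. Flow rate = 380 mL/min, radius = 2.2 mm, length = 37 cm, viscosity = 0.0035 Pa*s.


dP = 8*mu*L*Q / (pi*r^4)
Q = 380 mL/min = 6.33333e-06 m^3/s
dP = 891.561 Pa = 891.561 / 133.322 mmHg = 6.687 mmHg


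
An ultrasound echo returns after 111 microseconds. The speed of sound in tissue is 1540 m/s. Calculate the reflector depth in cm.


depth = c * t / 2
t = 111 us = 1.1100e-04 s
depth = 1540 * 1.1100e-04 / 2
depth = 0.08547 m = 8.547 cm


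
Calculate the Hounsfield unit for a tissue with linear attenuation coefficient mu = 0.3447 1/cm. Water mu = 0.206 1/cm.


HU = ((mu_tissue - mu_water) / mu_water) * 1000
HU = ((0.3447 - 0.206) / 0.206) * 1000
HU = 673.3


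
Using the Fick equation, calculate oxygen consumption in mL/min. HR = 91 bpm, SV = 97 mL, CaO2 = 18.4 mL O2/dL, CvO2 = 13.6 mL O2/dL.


CO = HR*SV = 91*97/1000 = 8.827 L/min
a-v O2 diff = 18.4 - 13.6 = 4.8 mL/dL
VO2 = CO * (CaO2-CvO2) * 10 dL/L
VO2 = 8.827 * 4.8 * 10
VO2 = 423.7 mL/min


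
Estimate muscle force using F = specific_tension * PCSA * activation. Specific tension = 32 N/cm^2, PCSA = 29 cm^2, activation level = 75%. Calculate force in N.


F = sigma * PCSA * activation
F = 32 * 29 * 0.75
F = 696 N


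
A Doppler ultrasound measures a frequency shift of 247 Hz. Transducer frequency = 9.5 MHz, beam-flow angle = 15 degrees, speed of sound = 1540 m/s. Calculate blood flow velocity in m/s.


v = fd * c / (2 * f0 * cos(theta))
v = 247 * 1540 / (2 * 9.5000e+06 * cos(15))
v = 0.02073 m/s


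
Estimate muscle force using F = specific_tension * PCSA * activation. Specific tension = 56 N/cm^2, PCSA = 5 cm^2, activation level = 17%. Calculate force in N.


F = sigma * PCSA * activation
F = 56 * 5 * 0.17
F = 47.6 N


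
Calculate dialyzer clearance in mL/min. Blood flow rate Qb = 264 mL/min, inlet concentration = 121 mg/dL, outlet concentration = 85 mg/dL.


K = Qb * (Cb_in - Cb_out) / Cb_in
K = 264 * (121 - 85) / 121
K = 78.55 mL/min


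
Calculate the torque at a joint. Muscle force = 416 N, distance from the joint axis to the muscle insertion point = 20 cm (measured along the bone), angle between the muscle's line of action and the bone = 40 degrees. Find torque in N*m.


Torque = F * d * sin(theta)   (moment arm = d*sin(theta))
d = 20 cm = 0.2 m
Torque = 416 * 0.2 * sin(40)
Torque = 53.48 N*m


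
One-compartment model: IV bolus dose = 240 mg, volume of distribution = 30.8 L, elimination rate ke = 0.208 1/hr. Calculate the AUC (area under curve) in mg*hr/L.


C0 = Dose/Vd = 240/30.8 = 7.79221 mg/L
AUC = C0/ke = 7.79221/0.208
AUC = 37.46 mg*hr/L


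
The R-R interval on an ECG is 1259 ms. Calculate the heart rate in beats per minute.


HR = 60 / RR_interval(s)
RR = 1259 ms = 1.259 s
HR = 60 / 1.259 = 47.66 bpm


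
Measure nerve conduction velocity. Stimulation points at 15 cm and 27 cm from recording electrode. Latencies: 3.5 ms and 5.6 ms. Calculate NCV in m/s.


Distance = (27 - 15) / 100 = 0.12 m
dt = (5.6 - 3.5) / 1000 = 0.0021 s
NCV = dist / dt = 57.14 m/s


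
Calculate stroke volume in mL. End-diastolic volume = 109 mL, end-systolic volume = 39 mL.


SV = EDV - ESV
SV = 109 - 39
SV = 70 mL


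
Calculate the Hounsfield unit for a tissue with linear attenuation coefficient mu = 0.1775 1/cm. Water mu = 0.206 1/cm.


HU = ((mu_tissue - mu_water) / mu_water) * 1000
HU = ((0.1775 - 0.206) / 0.206) * 1000
HU = -138.3


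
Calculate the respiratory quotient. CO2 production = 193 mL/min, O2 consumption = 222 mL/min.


RQ = VCO2 / VO2
RQ = 193 / 222
RQ = 0.8694


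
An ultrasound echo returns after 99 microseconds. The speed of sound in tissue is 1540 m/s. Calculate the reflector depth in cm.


depth = c * t / 2
t = 99 us = 9.9000e-05 s
depth = 1540 * 9.9000e-05 / 2
depth = 0.07623 m = 7.623 cm


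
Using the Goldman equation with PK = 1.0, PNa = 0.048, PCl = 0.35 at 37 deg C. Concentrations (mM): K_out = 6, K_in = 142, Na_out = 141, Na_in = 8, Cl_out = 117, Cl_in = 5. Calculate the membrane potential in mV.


Vm = (RT/F)*ln((PK*Ko + PNa*Nao + PCl*Cli)/(PK*Ki + PNa*Nai + PCl*Clo))
Numer = 14.518, Denom = 183.334
Vm = -67.77 mV


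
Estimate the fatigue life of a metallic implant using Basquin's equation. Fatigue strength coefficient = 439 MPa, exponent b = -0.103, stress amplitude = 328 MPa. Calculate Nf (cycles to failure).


sigma_a = sigma_f' * (2Nf)^b
2Nf = (sigma_a/sigma_f')^(1/b)
2Nf = (328/439)^(1/-0.103)
2Nf = 16.944771
Nf = 8.472


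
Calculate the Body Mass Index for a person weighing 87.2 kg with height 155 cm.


BMI = weight / height^2
height = 155 cm = 1.55 m
BMI = 87.2 / 1.55^2
BMI = 36.3 kg/m^2


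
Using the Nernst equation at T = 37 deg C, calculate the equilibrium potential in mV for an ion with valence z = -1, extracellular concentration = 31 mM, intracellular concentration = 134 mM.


E = (RT/(zF)) * ln(C_out/C_in)
T = 37 + 273.15 = 310.15 K
E = (8.314 * 310.15 / (-1 * 96485)) * ln(31/134)
E = 39.12 mV


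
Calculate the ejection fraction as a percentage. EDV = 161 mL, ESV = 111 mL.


SV = EDV - ESV = 161 - 111 = 50 mL
EF = SV/EDV * 100 = 50/161 * 100
EF = 31.06%


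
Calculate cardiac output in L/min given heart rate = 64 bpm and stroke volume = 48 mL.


CO = HR * SV
CO = 64 * 48 / 1000
CO = 3.072 L/min


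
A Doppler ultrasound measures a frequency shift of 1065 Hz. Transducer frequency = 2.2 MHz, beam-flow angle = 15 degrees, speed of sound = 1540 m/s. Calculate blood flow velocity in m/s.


v = fd * c / (2 * f0 * cos(theta))
v = 1065 * 1540 / (2 * 2.2000e+06 * cos(15))
v = 0.3859 m/s


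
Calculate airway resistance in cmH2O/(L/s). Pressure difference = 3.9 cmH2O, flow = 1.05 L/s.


R = dP / flow
R = 3.9 / 1.05
R = 3.714 cmH2O/(L/s)


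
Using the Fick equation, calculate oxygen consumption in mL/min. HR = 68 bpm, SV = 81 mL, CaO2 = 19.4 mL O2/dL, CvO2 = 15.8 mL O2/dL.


CO = HR*SV = 68*81/1000 = 5.508 L/min
a-v O2 diff = 19.4 - 15.8 = 3.6 mL/dL
VO2 = CO * (CaO2-CvO2) * 10 dL/L
VO2 = 5.508 * 3.6 * 10
VO2 = 198.3 mL/min


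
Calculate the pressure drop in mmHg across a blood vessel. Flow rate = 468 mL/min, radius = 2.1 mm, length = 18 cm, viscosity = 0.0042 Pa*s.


dP = 8*mu*L*Q / (pi*r^4)
Q = 468 mL/min = 7.8e-06 m^3/s
dP = 772.11 Pa = 772.11 / 133.322 mmHg = 5.791 mmHg


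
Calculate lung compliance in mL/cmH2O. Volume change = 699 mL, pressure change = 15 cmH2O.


C = dV / dP
C = 699 / 15
C = 46.6 mL/cmH2O


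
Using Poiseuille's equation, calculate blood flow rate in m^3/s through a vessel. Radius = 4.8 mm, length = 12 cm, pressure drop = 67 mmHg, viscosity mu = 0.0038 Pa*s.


Q = pi*r^4*dP / (8*mu*L)
r = 0.0048 m, L = 0.12 m
dP = 67 mmHg = 8932.574 Pa
Q = 0.004084 m^3/s


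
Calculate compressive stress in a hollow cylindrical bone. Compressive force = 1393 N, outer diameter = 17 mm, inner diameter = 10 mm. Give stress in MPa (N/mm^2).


A = pi*(r_o^2 - r_i^2)
r_o = 8.5 mm, r_i = 5 mm
A = 148.44 mm^2
sigma = F/A = 1393 / 148.44
sigma = 9.384 MPa


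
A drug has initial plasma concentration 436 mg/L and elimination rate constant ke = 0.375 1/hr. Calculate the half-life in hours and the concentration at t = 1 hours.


t_half = ln(2) / ke = 0.693147 / 0.375 = 1.848 hr
C(t) = C0 * exp(-ke*t) = 436 * exp(-0.375*1)
C(1) = 299.7 mg/L


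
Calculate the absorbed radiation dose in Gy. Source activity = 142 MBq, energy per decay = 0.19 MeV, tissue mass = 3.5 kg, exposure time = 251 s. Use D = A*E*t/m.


A = 142 MBq = 1.4200e+08 Bq
E = 0.19 MeV = 3.0438e-14 J
D = A*E*t/m = 1.4200e+08*3.0438e-14*251/3.5
D = 3.0996e-04 Gy


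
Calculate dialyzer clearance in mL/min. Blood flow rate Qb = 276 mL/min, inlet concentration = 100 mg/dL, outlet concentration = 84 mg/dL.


K = Qb * (Cb_in - Cb_out) / Cb_in
K = 276 * (100 - 84) / 100
K = 44.16 mL/min


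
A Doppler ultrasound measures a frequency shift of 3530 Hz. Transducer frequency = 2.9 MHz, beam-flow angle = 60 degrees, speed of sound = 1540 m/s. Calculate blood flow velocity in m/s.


v = fd * c / (2 * f0 * cos(theta))
v = 3530 * 1540 / (2 * 2.9000e+06 * cos(60))
v = 1.875 m/s


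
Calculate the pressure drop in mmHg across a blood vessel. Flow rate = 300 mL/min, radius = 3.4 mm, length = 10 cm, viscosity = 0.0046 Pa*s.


dP = 8*mu*L*Q / (pi*r^4)
Q = 300 mL/min = 5e-06 m^3/s
dP = 43.8281 Pa = 43.8281 / 133.322 mmHg = 0.3287 mmHg


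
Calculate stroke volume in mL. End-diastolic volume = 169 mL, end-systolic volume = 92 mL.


SV = EDV - ESV
SV = 169 - 92
SV = 77 mL


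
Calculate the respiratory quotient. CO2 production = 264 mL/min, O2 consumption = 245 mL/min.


RQ = VCO2 / VO2
RQ = 264 / 245
RQ = 1.078


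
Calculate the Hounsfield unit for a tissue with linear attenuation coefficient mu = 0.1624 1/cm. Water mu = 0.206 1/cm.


HU = ((mu_tissue - mu_water) / mu_water) * 1000
HU = ((0.1624 - 0.206) / 0.206) * 1000
HU = -211.7


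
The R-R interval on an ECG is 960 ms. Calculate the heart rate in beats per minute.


HR = 60 / RR_interval(s)
RR = 960 ms = 0.96 s
HR = 60 / 0.96 = 62.5 bpm


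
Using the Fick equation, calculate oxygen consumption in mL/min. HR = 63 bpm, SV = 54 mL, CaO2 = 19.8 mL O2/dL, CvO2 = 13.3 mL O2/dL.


CO = HR*SV = 63*54/1000 = 3.402 L/min
a-v O2 diff = 19.8 - 13.3 = 6.5 mL/dL
VO2 = CO * (CaO2-CvO2) * 10 dL/L
VO2 = 3.402 * 6.5 * 10
VO2 = 221.1 mL/min


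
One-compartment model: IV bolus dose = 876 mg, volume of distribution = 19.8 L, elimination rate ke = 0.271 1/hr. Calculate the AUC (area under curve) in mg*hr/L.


C0 = Dose/Vd = 876/19.8 = 44.2424 mg/L
AUC = C0/ke = 44.2424/0.271
AUC = 163.3 mg*hr/L


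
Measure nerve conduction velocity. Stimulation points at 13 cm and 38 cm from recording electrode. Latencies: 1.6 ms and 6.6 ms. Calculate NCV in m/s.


Distance = (38 - 13) / 100 = 0.25 m
dt = (6.6 - 1.6) / 1000 = 0.005 s
NCV = dist / dt = 50 m/s


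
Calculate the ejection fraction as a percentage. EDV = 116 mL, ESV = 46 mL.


SV = EDV - ESV = 116 - 46 = 70 mL
EF = SV/EDV * 100 = 70/116 * 100
EF = 60.34%


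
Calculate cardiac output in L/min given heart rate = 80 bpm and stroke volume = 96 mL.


CO = HR * SV
CO = 80 * 96 / 1000
CO = 7.68 L/min


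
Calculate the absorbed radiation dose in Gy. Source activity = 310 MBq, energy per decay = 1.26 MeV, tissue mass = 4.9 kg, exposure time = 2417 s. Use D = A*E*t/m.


A = 310 MBq = 3.1000e+08 Bq
E = 1.26 MeV = 2.01852e-13 J
D = A*E*t/m = 3.1000e+08*2.01852e-13*2417/4.9
D = 0.03087 Gy


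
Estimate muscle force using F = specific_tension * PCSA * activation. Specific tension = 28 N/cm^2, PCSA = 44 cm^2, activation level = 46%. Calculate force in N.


F = sigma * PCSA * activation
F = 28 * 44 * 0.46
F = 566.7 N


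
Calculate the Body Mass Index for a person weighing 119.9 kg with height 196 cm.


BMI = weight / height^2
height = 196 cm = 1.96 m
BMI = 119.9 / 1.96^2
BMI = 31.21 kg/m^2


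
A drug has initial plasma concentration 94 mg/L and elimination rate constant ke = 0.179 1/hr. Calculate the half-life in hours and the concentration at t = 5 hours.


t_half = ln(2) / ke = 0.693147 / 0.179 = 3.872 hr
C(t) = C0 * exp(-ke*t) = 94 * exp(-0.179*5)
C(5) = 38.41 mg/L


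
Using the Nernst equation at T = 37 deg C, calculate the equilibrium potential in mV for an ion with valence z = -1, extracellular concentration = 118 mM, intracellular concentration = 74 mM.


E = (RT/(zF)) * ln(C_out/C_in)
T = 37 + 273.15 = 310.15 K
E = (8.314 * 310.15 / (-1 * 96485)) * ln(118/74)
E = -12.47 mV


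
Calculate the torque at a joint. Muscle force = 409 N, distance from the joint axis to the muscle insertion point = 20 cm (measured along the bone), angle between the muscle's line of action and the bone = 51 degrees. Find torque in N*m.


Torque = F * d * sin(theta)   (moment arm = d*sin(theta))
d = 20 cm = 0.2 m
Torque = 409 * 0.2 * sin(51)
Torque = 63.57 N*m


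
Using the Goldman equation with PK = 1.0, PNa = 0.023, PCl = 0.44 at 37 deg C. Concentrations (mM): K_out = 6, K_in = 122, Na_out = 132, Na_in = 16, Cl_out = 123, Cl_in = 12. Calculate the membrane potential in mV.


Vm = (RT/F)*ln((PK*Ko + PNa*Nao + PCl*Cli)/(PK*Ki + PNa*Nai + PCl*Clo))
Numer = 14.316, Denom = 176.488
Vm = -67.13 mV


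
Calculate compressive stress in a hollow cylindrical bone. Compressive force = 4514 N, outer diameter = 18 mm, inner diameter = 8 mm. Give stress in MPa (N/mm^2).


A = pi*(r_o^2 - r_i^2)
r_o = 9 mm, r_i = 4 mm
A = 204.204 mm^2
sigma = F/A = 4514 / 204.204
sigma = 22.11 MPa


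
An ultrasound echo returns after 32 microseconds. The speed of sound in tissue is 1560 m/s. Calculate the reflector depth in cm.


depth = c * t / 2
t = 32 us = 3.2000e-05 s
depth = 1560 * 3.2000e-05 / 2
depth = 0.02496 m = 2.496 cm


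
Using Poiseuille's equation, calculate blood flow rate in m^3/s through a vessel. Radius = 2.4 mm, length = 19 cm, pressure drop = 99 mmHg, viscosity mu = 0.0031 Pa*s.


Q = pi*r^4*dP / (8*mu*L)
r = 0.0024 m, L = 0.19 m
dP = 99 mmHg = 13198.878 Pa
Q = 2.9196e-04 m^3/s


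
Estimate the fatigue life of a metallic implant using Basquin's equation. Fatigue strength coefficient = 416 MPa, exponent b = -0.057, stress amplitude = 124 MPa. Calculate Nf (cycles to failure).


sigma_a = sigma_f' * (2Nf)^b
2Nf = (sigma_a/sigma_f')^(1/b)
2Nf = (124/416)^(1/-0.057)
2Nf = 1.6684361e+09
Nf = 8.3422e+08


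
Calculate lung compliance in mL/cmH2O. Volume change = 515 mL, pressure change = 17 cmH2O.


C = dV / dP
C = 515 / 17
C = 30.29 mL/cmH2O


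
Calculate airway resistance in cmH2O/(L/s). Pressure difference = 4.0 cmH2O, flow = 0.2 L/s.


R = dP / flow
R = 4.0 / 0.2
R = 20 cmH2O/(L/s)


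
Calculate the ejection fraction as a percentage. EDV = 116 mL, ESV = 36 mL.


SV = EDV - ESV = 116 - 36 = 80 mL
EF = SV/EDV * 100 = 80/116 * 100
EF = 68.97%


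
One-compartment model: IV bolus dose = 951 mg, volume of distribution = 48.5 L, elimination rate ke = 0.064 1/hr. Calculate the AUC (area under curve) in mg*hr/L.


C0 = Dose/Vd = 951/48.5 = 19.6082 mg/L
AUC = C0/ke = 19.6082/0.064
AUC = 306.4 mg*hr/L


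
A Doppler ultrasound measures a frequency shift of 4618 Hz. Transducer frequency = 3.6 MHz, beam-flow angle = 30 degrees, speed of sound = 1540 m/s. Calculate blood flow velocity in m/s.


v = fd * c / (2 * f0 * cos(theta))
v = 4618 * 1540 / (2 * 3.6000e+06 * cos(30))
v = 1.141 m/s


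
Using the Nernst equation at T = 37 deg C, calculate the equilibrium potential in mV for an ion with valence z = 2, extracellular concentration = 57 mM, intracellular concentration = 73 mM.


E = (RT/(zF)) * ln(C_out/C_in)
T = 37 + 273.15 = 310.15 K
E = (8.314 * 310.15 / (2 * 96485)) * ln(57/73)
E = -3.306 mV


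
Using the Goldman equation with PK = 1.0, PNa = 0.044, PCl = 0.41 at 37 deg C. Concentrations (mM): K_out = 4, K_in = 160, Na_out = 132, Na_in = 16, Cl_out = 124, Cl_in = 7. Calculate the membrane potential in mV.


Vm = (RT/F)*ln((PK*Ko + PNa*Nao + PCl*Cli)/(PK*Ki + PNa*Nai + PCl*Clo))
Numer = 12.678, Denom = 211.544
Vm = -75.22 mV


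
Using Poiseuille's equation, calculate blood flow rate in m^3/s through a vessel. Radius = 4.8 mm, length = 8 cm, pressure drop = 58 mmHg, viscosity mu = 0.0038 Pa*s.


Q = pi*r^4*dP / (8*mu*L)
r = 0.0048 m, L = 0.08 m
dP = 58 mmHg = 7732.676 Pa
Q = 0.005303 m^3/s


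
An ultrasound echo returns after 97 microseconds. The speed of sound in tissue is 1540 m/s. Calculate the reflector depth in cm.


depth = c * t / 2
t = 97 us = 9.7000e-05 s
depth = 1540 * 9.7000e-05 / 2
depth = 0.07469 m = 7.469 cm


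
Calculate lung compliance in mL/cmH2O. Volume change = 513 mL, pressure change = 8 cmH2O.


C = dV / dP
C = 513 / 8
C = 64.12 mL/cmH2O


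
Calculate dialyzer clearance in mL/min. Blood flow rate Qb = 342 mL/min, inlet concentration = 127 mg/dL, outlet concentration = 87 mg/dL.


K = Qb * (Cb_in - Cb_out) / Cb_in
K = 342 * (127 - 87) / 127
K = 107.7 mL/min


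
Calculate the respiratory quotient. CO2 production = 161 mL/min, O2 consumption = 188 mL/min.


RQ = VCO2 / VO2
RQ = 161 / 188
RQ = 0.8564


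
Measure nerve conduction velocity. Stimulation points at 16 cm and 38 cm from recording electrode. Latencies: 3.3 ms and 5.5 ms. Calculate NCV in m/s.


Distance = (38 - 16) / 100 = 0.22 m
dt = (5.5 - 3.3) / 1000 = 0.0022 s
NCV = dist / dt = 100 m/s


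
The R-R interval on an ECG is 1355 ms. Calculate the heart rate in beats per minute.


HR = 60 / RR_interval(s)
RR = 1355 ms = 1.355 s
HR = 60 / 1.355 = 44.28 bpm


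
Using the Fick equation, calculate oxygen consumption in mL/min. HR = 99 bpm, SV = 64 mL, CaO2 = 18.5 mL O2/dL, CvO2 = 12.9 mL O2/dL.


CO = HR*SV = 99*64/1000 = 6.336 L/min
a-v O2 diff = 18.5 - 12.9 = 5.6 mL/dL
VO2 = CO * (CaO2-CvO2) * 10 dL/L
VO2 = 6.336 * 5.6 * 10
VO2 = 354.8 mL/min


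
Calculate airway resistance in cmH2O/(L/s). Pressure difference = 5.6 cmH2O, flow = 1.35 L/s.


R = dP / flow
R = 5.6 / 1.35
R = 4.148 cmH2O/(L/s)


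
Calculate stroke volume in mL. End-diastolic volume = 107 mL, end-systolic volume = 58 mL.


SV = EDV - ESV
SV = 107 - 58
SV = 49 mL


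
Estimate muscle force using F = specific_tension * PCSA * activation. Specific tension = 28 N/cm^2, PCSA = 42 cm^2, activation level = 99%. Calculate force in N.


F = sigma * PCSA * activation
F = 28 * 42 * 0.99
F = 1164 N


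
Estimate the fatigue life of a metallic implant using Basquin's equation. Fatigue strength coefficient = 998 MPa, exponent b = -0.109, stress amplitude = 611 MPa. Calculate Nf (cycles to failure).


sigma_a = sigma_f' * (2Nf)^b
2Nf = (sigma_a/sigma_f')^(1/b)
2Nf = (611/998)^(1/-0.109)
2Nf = 90.146318
Nf = 45.07


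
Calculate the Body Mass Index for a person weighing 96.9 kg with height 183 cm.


BMI = weight / height^2
height = 183 cm = 1.83 m
BMI = 96.9 / 1.83^2
BMI = 28.93 kg/m^2


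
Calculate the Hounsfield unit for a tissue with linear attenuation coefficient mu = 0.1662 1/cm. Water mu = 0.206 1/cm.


HU = ((mu_tissue - mu_water) / mu_water) * 1000
HU = ((0.1662 - 0.206) / 0.206) * 1000
HU = -193.2


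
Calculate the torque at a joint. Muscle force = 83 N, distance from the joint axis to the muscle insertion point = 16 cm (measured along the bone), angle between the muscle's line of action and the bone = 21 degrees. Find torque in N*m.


Torque = F * d * sin(theta)   (moment arm = d*sin(theta))
d = 16 cm = 0.16 m
Torque = 83 * 0.16 * sin(21)
Torque = 4.759 N*m


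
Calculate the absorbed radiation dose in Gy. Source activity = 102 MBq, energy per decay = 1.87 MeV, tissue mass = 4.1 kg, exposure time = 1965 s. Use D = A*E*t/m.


A = 102 MBq = 1.0200e+08 Bq
E = 1.87 MeV = 2.99574e-13 J
D = A*E*t/m = 1.0200e+08*2.99574e-13*1965/4.1
D = 0.01464 Gy


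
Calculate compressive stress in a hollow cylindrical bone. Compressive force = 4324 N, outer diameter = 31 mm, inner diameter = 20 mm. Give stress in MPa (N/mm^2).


A = pi*(r_o^2 - r_i^2)
r_o = 15.5 mm, r_i = 10 mm
A = 440.608 mm^2
sigma = F/A = 4324 / 440.608
sigma = 9.814 MPa


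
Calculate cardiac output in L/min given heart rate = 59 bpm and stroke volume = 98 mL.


CO = HR * SV
CO = 59 * 98 / 1000
CO = 5.782 L/min


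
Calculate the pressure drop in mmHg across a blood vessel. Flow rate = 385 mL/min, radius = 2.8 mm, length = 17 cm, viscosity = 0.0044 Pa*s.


dP = 8*mu*L*Q / (pi*r^4)
Q = 385 mL/min = 6.41667e-06 m^3/s
dP = 198.847 Pa = 198.847 / 133.322 mmHg = 1.491 mmHg


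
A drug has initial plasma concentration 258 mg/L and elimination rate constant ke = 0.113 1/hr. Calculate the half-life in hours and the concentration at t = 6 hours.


t_half = ln(2) / ke = 0.693147 / 0.113 = 6.134 hr
C(t) = C0 * exp(-ke*t) = 258 * exp(-0.113*6)
C(6) = 131 mg/L


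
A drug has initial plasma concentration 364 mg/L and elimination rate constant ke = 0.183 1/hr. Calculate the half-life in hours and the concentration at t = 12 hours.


t_half = ln(2) / ke = 0.693147 / 0.183 = 3.788 hr
C(t) = C0 * exp(-ke*t) = 364 * exp(-0.183*12)
C(12) = 40.49 mg/L


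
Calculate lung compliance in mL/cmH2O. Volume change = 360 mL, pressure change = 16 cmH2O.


C = dV / dP
C = 360 / 16
C = 22.5 mL/cmH2O


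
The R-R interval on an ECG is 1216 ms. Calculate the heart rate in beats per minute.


HR = 60 / RR_interval(s)
RR = 1216 ms = 1.216 s
HR = 60 / 1.216 = 49.34 bpm


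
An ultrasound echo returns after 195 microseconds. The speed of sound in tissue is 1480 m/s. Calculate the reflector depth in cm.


depth = c * t / 2
t = 195 us = 1.9500e-04 s
depth = 1480 * 1.9500e-04 / 2
depth = 0.1443 m = 14.43 cm


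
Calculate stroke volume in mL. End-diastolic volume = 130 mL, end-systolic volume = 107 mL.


SV = EDV - ESV
SV = 130 - 107
SV = 23 mL


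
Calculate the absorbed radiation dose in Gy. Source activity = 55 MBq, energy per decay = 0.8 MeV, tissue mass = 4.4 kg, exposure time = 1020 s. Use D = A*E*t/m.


A = 55 MBq = 5.5000e+07 Bq
E = 0.8 MeV = 1.2816e-13 J
D = A*E*t/m = 5.5000e+07*1.2816e-13*1020/4.4
D = 0.001634 Gy


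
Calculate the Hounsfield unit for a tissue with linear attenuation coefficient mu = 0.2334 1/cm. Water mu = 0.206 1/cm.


HU = ((mu_tissue - mu_water) / mu_water) * 1000
HU = ((0.2334 - 0.206) / 0.206) * 1000
HU = 133


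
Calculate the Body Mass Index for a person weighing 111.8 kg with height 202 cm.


BMI = weight / height^2
height = 202 cm = 2.02 m
BMI = 111.8 / 2.02^2
BMI = 27.4 kg/m^2


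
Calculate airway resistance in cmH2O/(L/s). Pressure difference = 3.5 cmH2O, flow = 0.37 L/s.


R = dP / flow
R = 3.5 / 0.37
R = 9.459 cmH2O/(L/s)


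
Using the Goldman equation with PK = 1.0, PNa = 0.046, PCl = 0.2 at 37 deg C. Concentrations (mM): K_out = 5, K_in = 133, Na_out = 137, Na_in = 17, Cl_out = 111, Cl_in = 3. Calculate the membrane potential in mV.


Vm = (RT/F)*ln((PK*Ko + PNa*Nao + PCl*Cli)/(PK*Ki + PNa*Nai + PCl*Clo))
Numer = 11.902, Denom = 155.982
Vm = -68.77 mV


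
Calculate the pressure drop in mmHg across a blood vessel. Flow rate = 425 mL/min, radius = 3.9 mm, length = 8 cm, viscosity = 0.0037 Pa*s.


dP = 8*mu*L*Q / (pi*r^4)
Q = 425 mL/min = 7.08333e-06 m^3/s
dP = 23.0787 Pa = 23.0787 / 133.322 mmHg = 0.1731 mmHg


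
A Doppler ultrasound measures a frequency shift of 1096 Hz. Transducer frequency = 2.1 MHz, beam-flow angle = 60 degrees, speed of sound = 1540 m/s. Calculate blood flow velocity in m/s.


v = fd * c / (2 * f0 * cos(theta))
v = 1096 * 1540 / (2 * 2.1000e+06 * cos(60))
v = 0.8037 m/s


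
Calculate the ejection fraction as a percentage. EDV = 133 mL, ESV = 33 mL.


SV = EDV - ESV = 133 - 33 = 100 mL
EF = SV/EDV * 100 = 100/133 * 100
EF = 75.19%


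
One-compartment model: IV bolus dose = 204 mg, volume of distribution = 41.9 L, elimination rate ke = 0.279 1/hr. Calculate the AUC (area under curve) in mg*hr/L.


C0 = Dose/Vd = 204/41.9 = 4.86874 mg/L
AUC = C0/ke = 4.86874/0.279
AUC = 17.45 mg*hr/L


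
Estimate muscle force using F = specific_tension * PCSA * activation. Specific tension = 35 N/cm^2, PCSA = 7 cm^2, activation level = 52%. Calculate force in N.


F = sigma * PCSA * activation
F = 35 * 7 * 0.52
F = 127.4 N


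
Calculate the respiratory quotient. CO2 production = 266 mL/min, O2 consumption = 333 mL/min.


RQ = VCO2 / VO2
RQ = 266 / 333
RQ = 0.7988


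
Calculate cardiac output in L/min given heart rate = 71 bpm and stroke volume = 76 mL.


CO = HR * SV
CO = 71 * 76 / 1000
CO = 5.396 L/min


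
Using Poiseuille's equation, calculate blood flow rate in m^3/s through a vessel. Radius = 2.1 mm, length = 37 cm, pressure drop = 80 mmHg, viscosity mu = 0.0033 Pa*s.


Q = pi*r^4*dP / (8*mu*L)
r = 0.0021 m, L = 0.37 m
dP = 80 mmHg = 10665.76 Pa
Q = 6.6713e-05 m^3/s


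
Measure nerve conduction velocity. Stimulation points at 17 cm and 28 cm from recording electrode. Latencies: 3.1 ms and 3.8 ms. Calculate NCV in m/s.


Distance = (28 - 17) / 100 = 0.11 m
dt = (3.8 - 3.1) / 1000 = 7.0000e-04 s
NCV = dist / dt = 157.1 m/s


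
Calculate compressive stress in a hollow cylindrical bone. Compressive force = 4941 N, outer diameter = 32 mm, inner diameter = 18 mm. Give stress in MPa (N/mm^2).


A = pi*(r_o^2 - r_i^2)
r_o = 16 mm, r_i = 9 mm
A = 549.779 mm^2
sigma = F/A = 4941 / 549.779
sigma = 8.987 MPa


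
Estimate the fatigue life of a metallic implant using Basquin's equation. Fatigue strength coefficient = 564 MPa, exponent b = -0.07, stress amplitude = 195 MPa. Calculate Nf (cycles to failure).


sigma_a = sigma_f' * (2Nf)^b
2Nf = (sigma_a/sigma_f')^(1/b)
2Nf = (195/564)^(1/-0.07)
2Nf = 3883354.5
Nf = 1.9417e+06


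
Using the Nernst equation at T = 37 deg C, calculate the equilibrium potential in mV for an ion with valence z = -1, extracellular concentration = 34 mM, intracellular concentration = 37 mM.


E = (RT/(zF)) * ln(C_out/C_in)
T = 37 + 273.15 = 310.15 K
E = (8.314 * 310.15 / (-1 * 96485)) * ln(34/37)
E = 2.26 mV


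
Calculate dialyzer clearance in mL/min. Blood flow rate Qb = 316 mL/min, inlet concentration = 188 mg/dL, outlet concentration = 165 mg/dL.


K = Qb * (Cb_in - Cb_out) / Cb_in
K = 316 * (188 - 165) / 188
K = 38.66 mL/min


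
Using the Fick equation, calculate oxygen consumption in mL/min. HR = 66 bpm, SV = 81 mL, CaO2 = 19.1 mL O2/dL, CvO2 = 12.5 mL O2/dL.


CO = HR*SV = 66*81/1000 = 5.346 L/min
a-v O2 diff = 19.1 - 12.5 = 6.6 mL/dL
VO2 = CO * (CaO2-CvO2) * 10 dL/L
VO2 = 5.346 * 6.6 * 10
VO2 = 352.8 mL/min


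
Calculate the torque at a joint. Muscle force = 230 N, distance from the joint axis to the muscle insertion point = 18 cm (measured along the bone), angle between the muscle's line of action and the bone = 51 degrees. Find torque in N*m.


Torque = F * d * sin(theta)   (moment arm = d*sin(theta))
d = 18 cm = 0.18 m
Torque = 230 * 0.18 * sin(51)
Torque = 32.17 N*m


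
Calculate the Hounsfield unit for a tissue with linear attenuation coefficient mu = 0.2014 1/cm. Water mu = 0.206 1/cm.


HU = ((mu_tissue - mu_water) / mu_water) * 1000
HU = ((0.2014 - 0.206) / 0.206) * 1000
HU = -22.33


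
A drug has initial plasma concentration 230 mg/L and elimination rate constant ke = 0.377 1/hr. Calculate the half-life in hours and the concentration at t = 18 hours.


t_half = ln(2) / ke = 0.693147 / 0.377 = 1.839 hr
C(t) = C0 * exp(-ke*t) = 230 * exp(-0.377*18)
C(18) = 0.2598 mg/L


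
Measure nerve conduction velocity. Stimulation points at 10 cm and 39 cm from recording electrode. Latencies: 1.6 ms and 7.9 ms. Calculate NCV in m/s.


Distance = (39 - 10) / 100 = 0.29 m
dt = (7.9 - 1.6) / 1000 = 0.0063 s
NCV = dist / dt = 46.03 m/s


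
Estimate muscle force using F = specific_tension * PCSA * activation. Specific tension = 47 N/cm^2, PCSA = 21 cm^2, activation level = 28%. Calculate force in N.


F = sigma * PCSA * activation
F = 47 * 21 * 0.28
F = 276.4 N


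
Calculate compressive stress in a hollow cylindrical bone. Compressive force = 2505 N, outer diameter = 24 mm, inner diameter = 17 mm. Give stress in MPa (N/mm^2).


A = pi*(r_o^2 - r_i^2)
r_o = 12 mm, r_i = 8.5 mm
A = 225.409 mm^2
sigma = F/A = 2505 / 225.409
sigma = 11.11 MPa


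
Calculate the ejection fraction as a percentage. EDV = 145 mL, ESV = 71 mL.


SV = EDV - ESV = 145 - 71 = 74 mL
EF = SV/EDV * 100 = 74/145 * 100
EF = 51.03%


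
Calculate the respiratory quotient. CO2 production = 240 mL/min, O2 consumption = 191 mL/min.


RQ = VCO2 / VO2
RQ = 240 / 191
RQ = 1.257


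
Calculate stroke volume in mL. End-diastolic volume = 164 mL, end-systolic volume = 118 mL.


SV = EDV - ESV
SV = 164 - 118
SV = 46 mL


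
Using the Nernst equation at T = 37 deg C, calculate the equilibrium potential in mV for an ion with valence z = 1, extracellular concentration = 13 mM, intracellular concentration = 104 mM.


E = (RT/(zF)) * ln(C_out/C_in)
T = 37 + 273.15 = 310.15 K
E = (8.314 * 310.15 / (1 * 96485)) * ln(13/104)
E = -55.57 mV


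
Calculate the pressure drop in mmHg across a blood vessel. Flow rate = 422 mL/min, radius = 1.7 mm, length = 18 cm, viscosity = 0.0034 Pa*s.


dP = 8*mu*L*Q / (pi*r^4)
Q = 422 mL/min = 7.03333e-06 m^3/s
dP = 1312.37 Pa = 1312.37 / 133.322 mmHg = 9.844 mmHg


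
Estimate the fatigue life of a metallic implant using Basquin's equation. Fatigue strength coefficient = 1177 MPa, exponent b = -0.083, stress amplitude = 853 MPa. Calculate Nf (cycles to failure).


sigma_a = sigma_f' * (2Nf)^b
2Nf = (sigma_a/sigma_f')^(1/b)
2Nf = (853/1177)^(1/-0.083)
2Nf = 48.380221
Nf = 24.19


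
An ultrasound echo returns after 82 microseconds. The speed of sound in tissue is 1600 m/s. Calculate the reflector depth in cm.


depth = c * t / 2
t = 82 us = 8.2000e-05 s
depth = 1600 * 8.2000e-05 / 2
depth = 0.0656 m = 6.56 cm


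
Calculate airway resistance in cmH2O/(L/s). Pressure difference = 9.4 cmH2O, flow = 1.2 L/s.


R = dP / flow
R = 9.4 / 1.2
R = 7.833 cmH2O/(L/s)


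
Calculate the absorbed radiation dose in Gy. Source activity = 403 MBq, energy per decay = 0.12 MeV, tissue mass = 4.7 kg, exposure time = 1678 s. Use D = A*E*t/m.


A = 403 MBq = 4.0300e+08 Bq
E = 0.12 MeV = 1.9224e-14 J
D = A*E*t/m = 4.0300e+08*1.9224e-14*1678/4.7
D = 0.002766 Gy


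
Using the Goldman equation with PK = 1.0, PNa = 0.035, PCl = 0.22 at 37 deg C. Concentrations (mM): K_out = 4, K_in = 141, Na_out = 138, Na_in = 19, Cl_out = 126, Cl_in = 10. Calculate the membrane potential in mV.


Vm = (RT/F)*ln((PK*Ko + PNa*Nao + PCl*Cli)/(PK*Ki + PNa*Nai + PCl*Clo))
Numer = 11.03, Denom = 169.385
Vm = -73 mV


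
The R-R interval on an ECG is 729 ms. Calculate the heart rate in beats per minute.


HR = 60 / RR_interval(s)
RR = 729 ms = 0.729 s
HR = 60 / 0.729 = 82.3 bpm


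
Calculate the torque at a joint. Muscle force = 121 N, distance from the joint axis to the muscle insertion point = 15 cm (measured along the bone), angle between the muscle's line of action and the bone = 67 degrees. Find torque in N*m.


Torque = F * d * sin(theta)   (moment arm = d*sin(theta))
d = 15 cm = 0.15 m
Torque = 121 * 0.15 * sin(67)
Torque = 16.71 N*m


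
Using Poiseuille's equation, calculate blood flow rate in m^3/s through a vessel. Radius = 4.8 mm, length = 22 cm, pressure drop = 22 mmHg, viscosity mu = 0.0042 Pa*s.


Q = pi*r^4*dP / (8*mu*L)
r = 0.0048 m, L = 0.22 m
dP = 22 mmHg = 2933.084 Pa
Q = 6.6172e-04 m^3/s


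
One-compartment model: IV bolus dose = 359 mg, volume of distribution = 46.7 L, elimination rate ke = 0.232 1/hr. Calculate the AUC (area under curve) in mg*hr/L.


C0 = Dose/Vd = 359/46.7 = 7.68737 mg/L
AUC = C0/ke = 7.68737/0.232
AUC = 33.14 mg*hr/L


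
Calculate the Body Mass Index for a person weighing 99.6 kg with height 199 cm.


BMI = weight / height^2
height = 199 cm = 1.99 m
BMI = 99.6 / 1.99^2
BMI = 25.15 kg/m^2


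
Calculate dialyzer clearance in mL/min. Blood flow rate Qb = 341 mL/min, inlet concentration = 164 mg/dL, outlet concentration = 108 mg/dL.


K = Qb * (Cb_in - Cb_out) / Cb_in
K = 341 * (164 - 108) / 164
K = 116.4 mL/min


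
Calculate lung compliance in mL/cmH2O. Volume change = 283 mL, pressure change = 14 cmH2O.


C = dV / dP
C = 283 / 14
C = 20.21 mL/cmH2O


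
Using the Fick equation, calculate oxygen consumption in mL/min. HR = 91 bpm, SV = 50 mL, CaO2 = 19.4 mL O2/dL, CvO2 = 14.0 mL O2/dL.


CO = HR*SV = 91*50/1000 = 4.55 L/min
a-v O2 diff = 19.4 - 14.0 = 5.4 mL/dL
VO2 = CO * (CaO2-CvO2) * 10 dL/L
VO2 = 4.55 * 5.4 * 10
VO2 = 245.7 mL/min


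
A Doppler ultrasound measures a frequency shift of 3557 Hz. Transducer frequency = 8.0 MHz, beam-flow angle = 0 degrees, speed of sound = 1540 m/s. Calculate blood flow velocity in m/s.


v = fd * c / (2 * f0 * cos(theta))
v = 3557 * 1540 / (2 * 8.0000e+06 * cos(0))
v = 0.3424 m/s


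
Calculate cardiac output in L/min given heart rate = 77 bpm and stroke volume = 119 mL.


CO = HR * SV
CO = 77 * 119 / 1000
CO = 9.163 L/min


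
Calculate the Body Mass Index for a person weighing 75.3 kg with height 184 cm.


BMI = weight / height^2
height = 184 cm = 1.84 m
BMI = 75.3 / 1.84^2
BMI = 22.24 kg/m^2


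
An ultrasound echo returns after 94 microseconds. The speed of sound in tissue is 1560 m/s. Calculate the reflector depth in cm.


depth = c * t / 2
t = 94 us = 9.4000e-05 s
depth = 1560 * 9.4000e-05 / 2
depth = 0.07332 m = 7.332 cm


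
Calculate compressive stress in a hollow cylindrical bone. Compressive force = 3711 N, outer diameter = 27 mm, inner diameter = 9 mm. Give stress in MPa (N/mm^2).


A = pi*(r_o^2 - r_i^2)
r_o = 13.5 mm, r_i = 4.5 mm
A = 508.938 mm^2
sigma = F/A = 3711 / 508.938
sigma = 7.292 MPa


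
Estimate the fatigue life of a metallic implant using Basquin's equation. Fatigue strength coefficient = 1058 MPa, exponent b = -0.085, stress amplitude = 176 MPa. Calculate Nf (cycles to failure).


sigma_a = sigma_f' * (2Nf)^b
2Nf = (sigma_a/sigma_f')^(1/b)
2Nf = (176/1058)^(1/-0.085)
2Nf = 1.4601189e+09
Nf = 7.3006e+08


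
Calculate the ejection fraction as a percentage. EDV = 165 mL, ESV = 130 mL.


SV = EDV - ESV = 165 - 130 = 35 mL
EF = SV/EDV * 100 = 35/165 * 100
EF = 21.21%


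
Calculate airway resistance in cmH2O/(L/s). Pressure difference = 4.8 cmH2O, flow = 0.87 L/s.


R = dP / flow
R = 4.8 / 0.87
R = 5.517 cmH2O/(L/s)


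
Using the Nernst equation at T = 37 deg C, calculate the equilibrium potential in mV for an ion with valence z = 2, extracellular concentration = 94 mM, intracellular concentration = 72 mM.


E = (RT/(zF)) * ln(C_out/C_in)
T = 37 + 273.15 = 310.15 K
E = (8.314 * 310.15 / (2 * 96485)) * ln(94/72)
E = 3.563 mV


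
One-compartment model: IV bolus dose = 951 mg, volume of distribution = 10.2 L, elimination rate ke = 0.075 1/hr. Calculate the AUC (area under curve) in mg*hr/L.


C0 = Dose/Vd = 951/10.2 = 93.2353 mg/L
AUC = C0/ke = 93.2353/0.075
AUC = 1243 mg*hr/L


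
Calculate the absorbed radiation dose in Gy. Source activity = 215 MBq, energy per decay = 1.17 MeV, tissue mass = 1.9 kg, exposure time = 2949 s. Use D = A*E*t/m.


A = 215 MBq = 2.1500e+08 Bq
E = 1.17 MeV = 1.87434e-13 J
D = A*E*t/m = 2.1500e+08*1.87434e-13*2949/1.9
D = 0.06255 Gy


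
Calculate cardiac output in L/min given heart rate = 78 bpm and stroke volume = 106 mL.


CO = HR * SV
CO = 78 * 106 / 1000
CO = 8.268 L/min


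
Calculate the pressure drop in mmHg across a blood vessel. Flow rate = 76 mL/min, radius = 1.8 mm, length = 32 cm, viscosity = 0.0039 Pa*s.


dP = 8*mu*L*Q / (pi*r^4)
Q = 76 mL/min = 1.26667e-06 m^3/s
dP = 383.467 Pa = 383.467 / 133.322 mmHg = 2.876 mmHg


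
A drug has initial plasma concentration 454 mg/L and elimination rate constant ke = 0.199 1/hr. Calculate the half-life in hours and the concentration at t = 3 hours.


t_half = ln(2) / ke = 0.693147 / 0.199 = 3.483 hr
C(t) = C0 * exp(-ke*t) = 454 * exp(-0.199*3)
C(3) = 249.9 mg/L


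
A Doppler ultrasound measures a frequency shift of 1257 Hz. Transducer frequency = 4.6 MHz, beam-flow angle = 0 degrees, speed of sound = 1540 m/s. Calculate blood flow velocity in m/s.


v = fd * c / (2 * f0 * cos(theta))
v = 1257 * 1540 / (2 * 4.6000e+06 * cos(0))
v = 0.2104 m/s


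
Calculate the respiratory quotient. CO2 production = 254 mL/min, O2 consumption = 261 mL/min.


RQ = VCO2 / VO2
RQ = 254 / 261
RQ = 0.9732


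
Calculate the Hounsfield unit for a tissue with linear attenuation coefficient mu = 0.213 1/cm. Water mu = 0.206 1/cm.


HU = ((mu_tissue - mu_water) / mu_water) * 1000
HU = ((0.213 - 0.206) / 0.206) * 1000
HU = 33.98


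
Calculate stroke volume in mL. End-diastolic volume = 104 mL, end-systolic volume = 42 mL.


SV = EDV - ESV
SV = 104 - 42
SV = 62 mL


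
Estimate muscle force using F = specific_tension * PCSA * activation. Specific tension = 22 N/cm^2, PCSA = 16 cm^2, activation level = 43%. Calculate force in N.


F = sigma * PCSA * activation
F = 22 * 16 * 0.43
F = 151.4 N


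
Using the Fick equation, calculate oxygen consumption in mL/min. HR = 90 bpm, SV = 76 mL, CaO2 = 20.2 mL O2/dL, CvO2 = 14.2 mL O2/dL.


CO = HR*SV = 90*76/1000 = 6.84 L/min
a-v O2 diff = 20.2 - 14.2 = 6 mL/dL
VO2 = CO * (CaO2-CvO2) * 10 dL/L
VO2 = 6.84 * 6 * 10
VO2 = 410.4 mL/min


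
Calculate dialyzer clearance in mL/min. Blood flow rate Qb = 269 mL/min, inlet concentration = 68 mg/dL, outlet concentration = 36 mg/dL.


K = Qb * (Cb_in - Cb_out) / Cb_in
K = 269 * (68 - 36) / 68
K = 126.6 mL/min


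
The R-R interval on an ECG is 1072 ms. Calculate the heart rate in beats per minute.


HR = 60 / RR_interval(s)
RR = 1072 ms = 1.072 s
HR = 60 / 1.072 = 55.97 bpm


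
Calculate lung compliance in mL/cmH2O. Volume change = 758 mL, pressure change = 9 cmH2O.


C = dV / dP
C = 758 / 9
C = 84.22 mL/cmH2O


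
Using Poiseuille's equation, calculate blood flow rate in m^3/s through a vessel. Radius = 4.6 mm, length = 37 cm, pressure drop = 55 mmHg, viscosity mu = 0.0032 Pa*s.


Q = pi*r^4*dP / (8*mu*L)
r = 0.0046 m, L = 0.37 m
dP = 55 mmHg = 7332.71 Pa
Q = 0.001089 m^3/s


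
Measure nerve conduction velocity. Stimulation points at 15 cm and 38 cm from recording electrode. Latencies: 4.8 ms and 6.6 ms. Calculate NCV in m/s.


Distance = (38 - 15) / 100 = 0.23 m
dt = (6.6 - 4.8) / 1000 = 0.0018 s
NCV = dist / dt = 127.8 m/s


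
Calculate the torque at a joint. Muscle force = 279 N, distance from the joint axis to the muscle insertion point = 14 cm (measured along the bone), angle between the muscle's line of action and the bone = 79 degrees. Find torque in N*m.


Torque = F * d * sin(theta)   (moment arm = d*sin(theta))
d = 14 cm = 0.14 m
Torque = 279 * 0.14 * sin(79)
Torque = 38.34 N*m


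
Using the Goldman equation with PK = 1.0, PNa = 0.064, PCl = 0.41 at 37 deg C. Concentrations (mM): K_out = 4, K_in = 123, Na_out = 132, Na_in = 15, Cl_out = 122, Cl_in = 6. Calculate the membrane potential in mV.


Vm = (RT/F)*ln((PK*Ko + PNa*Nao + PCl*Cli)/(PK*Ki + PNa*Nai + PCl*Clo))
Numer = 14.908, Denom = 173.98
Vm = -65.67 mV


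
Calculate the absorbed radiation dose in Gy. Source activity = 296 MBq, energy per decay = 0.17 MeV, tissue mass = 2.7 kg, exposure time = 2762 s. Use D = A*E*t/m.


A = 296 MBq = 2.9600e+08 Bq
E = 0.17 MeV = 2.7234e-14 J
D = A*E*t/m = 2.9600e+08*2.7234e-14*2762/2.7
D = 0.008246 Gy


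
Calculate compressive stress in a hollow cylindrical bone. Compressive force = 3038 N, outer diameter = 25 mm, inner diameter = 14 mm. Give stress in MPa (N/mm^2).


A = pi*(r_o^2 - r_i^2)
r_o = 12.5 mm, r_i = 7 mm
A = 336.936 mm^2
sigma = F/A = 3038 / 336.936
sigma = 9.017 MPa
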